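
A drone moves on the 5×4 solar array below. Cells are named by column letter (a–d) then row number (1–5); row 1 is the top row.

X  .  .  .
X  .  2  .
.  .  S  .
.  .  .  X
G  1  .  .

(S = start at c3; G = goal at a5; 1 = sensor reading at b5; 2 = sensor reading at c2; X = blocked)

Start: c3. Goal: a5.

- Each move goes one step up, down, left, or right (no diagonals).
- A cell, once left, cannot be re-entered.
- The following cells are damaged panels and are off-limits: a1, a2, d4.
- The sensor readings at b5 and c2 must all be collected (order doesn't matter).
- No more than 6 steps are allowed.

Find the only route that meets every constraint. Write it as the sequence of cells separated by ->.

c3 -> c2 -> b2 -> b3 -> b4 -> b5 -> a5

The budget equals the shortest possible length, so every move has to be on a shortest route through the required cells.
Route from c3: up to c2, left to b2, 3× down (reaching b5), left to a5 — 6 moves in all.
Check: all required cells visited; 6 ≤ 6 moves.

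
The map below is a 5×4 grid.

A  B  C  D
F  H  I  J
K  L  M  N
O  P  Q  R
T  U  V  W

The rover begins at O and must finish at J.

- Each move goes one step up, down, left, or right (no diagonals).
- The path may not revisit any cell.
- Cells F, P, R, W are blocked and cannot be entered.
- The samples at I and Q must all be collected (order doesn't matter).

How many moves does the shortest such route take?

Any route passes through I and Q in some order between O and J. Summing Manhattan distances along each leg and taking the cheapest ordering (O → Q → I → J) gives a lower bound of 2 + 2 + 1 = 5 moves.
That bound ignores the blocked cells. Measuring each leg by the fewest moves that actually steer around them (O→Q: 4; Q→I: 2; I→J: 1) raises the lower bound to 7.
A route of 7 moves exists: O → T → U → V → Q → M → I → J.
Since 7 matches that lower bound, it is optimal.

7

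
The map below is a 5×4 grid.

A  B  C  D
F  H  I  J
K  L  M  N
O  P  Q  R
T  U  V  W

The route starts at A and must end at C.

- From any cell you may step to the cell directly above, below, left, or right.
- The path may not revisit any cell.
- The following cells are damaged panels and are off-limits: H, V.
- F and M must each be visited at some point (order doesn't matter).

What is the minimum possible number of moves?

6

Any route passes through F and M in some order between A and C. Summing Manhattan distances along each leg and taking the cheapest ordering (A → F → M → C) gives a lower bound of 1 + 3 + 2 = 6 moves.
A route of 6 moves achieves this: A → F → K → L → M → I → C.
Since 6 matches the lower bound, it is optimal.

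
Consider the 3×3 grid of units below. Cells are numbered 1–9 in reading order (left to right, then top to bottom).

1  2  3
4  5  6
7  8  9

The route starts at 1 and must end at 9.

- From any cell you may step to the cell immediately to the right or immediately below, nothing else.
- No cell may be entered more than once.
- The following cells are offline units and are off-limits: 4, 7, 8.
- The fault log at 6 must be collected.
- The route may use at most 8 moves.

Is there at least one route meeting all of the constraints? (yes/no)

One route that works: 1 → 2 → 5 → 6 → 9.

yes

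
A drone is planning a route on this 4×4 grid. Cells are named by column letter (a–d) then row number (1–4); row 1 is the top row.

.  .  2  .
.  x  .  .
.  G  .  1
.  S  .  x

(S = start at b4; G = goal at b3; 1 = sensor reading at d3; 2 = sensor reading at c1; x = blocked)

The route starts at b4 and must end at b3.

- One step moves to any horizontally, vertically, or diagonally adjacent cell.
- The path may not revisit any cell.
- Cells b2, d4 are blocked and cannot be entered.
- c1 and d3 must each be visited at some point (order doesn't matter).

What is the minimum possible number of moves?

6

Any route passes through c1 and d3 in some order between b4 and b3. Summing Chebyshev distances along each leg and taking the cheapest ordering (b4 → d3 → c1 → b3) gives a lower bound of 2 + 2 + 2 = 6 moves.
A route of 6 moves achieves this: b4 → c3 → d3 → d2 → c1 → c2 → b3.
Since 6 matches the lower bound, it is optimal.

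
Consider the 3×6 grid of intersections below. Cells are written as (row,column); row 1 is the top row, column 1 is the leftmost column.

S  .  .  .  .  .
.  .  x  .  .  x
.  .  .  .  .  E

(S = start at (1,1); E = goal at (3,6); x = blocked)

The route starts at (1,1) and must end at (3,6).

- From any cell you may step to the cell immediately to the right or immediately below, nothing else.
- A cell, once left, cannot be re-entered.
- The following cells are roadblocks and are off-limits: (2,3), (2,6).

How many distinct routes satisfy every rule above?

A right/down-only route from (1,1) to (3,6) makes exactly 2 down-moves and 5 right-moves in some order.
With no other constraints that would be C(7,2) = 21 routes.
Subtract routes through each blocked cell (inclusion–exclusion for overlaps): − through (2,3): 12 − through (2,6): 6 + through (2,3)&(2,6): 3 → 6.
That gives 6 routes.

6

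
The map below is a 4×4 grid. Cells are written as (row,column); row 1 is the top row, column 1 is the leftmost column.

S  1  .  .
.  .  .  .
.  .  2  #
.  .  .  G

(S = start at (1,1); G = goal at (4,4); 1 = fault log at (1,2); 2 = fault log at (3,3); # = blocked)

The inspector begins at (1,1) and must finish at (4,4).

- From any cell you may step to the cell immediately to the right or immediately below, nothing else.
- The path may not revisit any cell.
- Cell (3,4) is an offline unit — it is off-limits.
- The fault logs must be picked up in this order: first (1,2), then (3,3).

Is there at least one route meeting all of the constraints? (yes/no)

One route that works: (1,1) → (1,2) → (2,2) → (3,2) → (3,3) → (4,3) → (4,4).

yes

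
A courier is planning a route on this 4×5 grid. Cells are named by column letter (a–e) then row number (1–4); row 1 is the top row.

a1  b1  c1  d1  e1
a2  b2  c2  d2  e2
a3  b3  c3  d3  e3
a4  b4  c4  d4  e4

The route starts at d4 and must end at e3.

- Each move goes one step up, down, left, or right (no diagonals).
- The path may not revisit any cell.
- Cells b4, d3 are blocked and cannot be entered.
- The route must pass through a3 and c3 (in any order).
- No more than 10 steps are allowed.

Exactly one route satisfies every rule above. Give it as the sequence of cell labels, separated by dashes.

The budget equals the shortest possible length, so every move has to be on a shortest route through the required cells.
Route from d4: left to c4, up to c3, 2× left (reaching a3), up to a2, 4× right (reaching e2), down to e3 — 10 moves in all.
Check: all required cells visited; 10 ≤ 10 moves.

d4 - c4 - c3 - b3 - a3 - a2 - b2 - c2 - d2 - e2 - e3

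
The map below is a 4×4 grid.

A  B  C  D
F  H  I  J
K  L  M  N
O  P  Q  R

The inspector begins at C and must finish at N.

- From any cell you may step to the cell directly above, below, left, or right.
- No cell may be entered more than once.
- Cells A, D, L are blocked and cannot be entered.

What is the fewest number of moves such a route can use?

The Manhattan distance from C to N is |1−3| + |3−4| = 3, so at least 3 moves are needed.
A route of 3 moves achieves this: C → I → M → N.
Since 3 matches the lower bound, it is optimal.

3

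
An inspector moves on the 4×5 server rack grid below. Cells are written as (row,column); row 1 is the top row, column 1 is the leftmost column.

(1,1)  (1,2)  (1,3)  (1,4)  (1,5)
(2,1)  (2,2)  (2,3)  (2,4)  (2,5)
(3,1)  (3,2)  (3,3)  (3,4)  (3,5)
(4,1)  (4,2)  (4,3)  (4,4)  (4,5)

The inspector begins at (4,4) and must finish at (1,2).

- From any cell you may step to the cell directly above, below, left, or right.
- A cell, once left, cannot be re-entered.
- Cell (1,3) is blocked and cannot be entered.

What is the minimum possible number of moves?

5

The Manhattan distance from (4,4) to (1,2) is |4−1| + |4−2| = 5, so at least 5 moves are needed.
A route of 5 moves achieves this: (4,4) → (3,4) → (2,4) → (2,3) → (2,2) → (1,2).
Since 5 matches the lower bound, it is optimal.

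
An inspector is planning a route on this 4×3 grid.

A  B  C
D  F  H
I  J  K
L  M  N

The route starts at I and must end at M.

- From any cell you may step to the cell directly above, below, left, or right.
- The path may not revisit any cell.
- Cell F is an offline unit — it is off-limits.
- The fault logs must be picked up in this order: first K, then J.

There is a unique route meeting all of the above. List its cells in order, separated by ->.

I -> D -> A -> B -> C -> H -> K -> J -> M

The waypoints must appear in the order K, J, with no cell reused.
Route from I: 2× up (reaching A), 2× right (reaching C), 2× down (reaching K), left to J, down to M — 8 moves in all.
Check: order respected (K at step 6, J at step 7).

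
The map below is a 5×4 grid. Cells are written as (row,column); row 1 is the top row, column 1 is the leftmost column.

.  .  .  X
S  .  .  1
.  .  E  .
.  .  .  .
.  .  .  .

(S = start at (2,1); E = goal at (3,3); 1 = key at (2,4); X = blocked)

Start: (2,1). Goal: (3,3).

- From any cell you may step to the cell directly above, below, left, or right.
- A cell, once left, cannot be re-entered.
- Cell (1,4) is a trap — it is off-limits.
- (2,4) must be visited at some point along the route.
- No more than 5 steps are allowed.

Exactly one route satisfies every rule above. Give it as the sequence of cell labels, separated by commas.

The budget equals the shortest possible length, so every move has to be on a shortest route through the required cells.
Route from (2,1): right 3 to (2,4), down 1 to (3,4), left 1 to (3,3) — 5 moves in all.
Check: all required cells visited; 5 ≤ 5 moves.

(2,1), (2,2), (2,3), (2,4), (3,4), (3,3)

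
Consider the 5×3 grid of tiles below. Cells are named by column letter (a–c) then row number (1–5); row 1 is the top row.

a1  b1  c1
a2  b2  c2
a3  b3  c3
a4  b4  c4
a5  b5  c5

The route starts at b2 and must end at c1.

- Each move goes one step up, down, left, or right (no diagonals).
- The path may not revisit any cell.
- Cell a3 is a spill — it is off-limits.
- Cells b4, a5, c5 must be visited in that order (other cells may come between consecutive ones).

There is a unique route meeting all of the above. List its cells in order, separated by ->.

b2 -> b3 -> b4 -> a4 -> a5 -> b5 -> c5 -> c4 -> c3 -> c2 -> c1

The waypoints must appear in the order b4, a5, c5, with no cell reused.
Route from b2: down 2 to b4, left 1 to a4, down 1 to a5, right 2 to c5, up 4 to c1 — 10 moves in all.
Check: order respected (b4 at step 2, a5 at step 4, c5 at step 6).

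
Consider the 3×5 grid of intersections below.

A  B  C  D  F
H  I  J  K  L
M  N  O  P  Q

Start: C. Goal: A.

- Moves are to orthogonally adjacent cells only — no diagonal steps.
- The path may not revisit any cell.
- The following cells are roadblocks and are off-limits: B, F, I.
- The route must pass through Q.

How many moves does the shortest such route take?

10

Any route passes through Q somewhere between C and A. Summing Manhattan distances along the two legs (C → Q → A) gives a lower bound of 4 + 6 = 10 moves.
A route of 10 moves achieves this: C → J → K → L → Q → P → O → N → M → H → A.
Since 10 matches the lower bound, it is optimal.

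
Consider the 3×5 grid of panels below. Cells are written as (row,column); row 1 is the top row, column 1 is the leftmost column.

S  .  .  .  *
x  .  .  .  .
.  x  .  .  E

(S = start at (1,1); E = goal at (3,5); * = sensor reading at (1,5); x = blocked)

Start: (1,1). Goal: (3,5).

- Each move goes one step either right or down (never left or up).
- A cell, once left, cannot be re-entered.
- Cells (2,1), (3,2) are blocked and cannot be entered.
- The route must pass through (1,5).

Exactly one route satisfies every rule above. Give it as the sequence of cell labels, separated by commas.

(1,1), (1,2), (1,3), (1,4), (1,5), (2,5), (3,5)

Moves only go right or down, so the column and row indices never decrease.
Route from (1,1): 4× right (reaching (1,5)), 2× down (reaching (3,5)) — 6 moves in all.
Check: all required cells visited.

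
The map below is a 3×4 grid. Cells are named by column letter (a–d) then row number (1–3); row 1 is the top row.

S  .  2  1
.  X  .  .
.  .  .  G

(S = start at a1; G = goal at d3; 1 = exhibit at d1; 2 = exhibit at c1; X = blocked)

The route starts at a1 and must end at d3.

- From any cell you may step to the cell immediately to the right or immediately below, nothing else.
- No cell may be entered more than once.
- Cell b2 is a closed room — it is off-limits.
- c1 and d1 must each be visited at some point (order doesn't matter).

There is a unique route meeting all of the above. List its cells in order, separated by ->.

Moves only go right or down, so the column and row indices never decrease.
Route from a1: right 3 to d1, down 2 to d3 — 5 moves in all.
Check: all required cells visited.

a1 -> b1 -> c1 -> d1 -> d2 -> d3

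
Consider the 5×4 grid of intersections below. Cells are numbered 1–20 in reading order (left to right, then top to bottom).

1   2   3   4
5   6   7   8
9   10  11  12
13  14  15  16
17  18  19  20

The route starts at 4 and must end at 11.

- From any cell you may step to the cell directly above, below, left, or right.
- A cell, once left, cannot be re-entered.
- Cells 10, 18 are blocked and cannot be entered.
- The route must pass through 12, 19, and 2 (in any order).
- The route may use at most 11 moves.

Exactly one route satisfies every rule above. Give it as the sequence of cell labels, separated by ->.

4 -> 3 -> 2 -> 6 -> 7 -> 8 -> 12 -> 16 -> 20 -> 19 -> 15 -> 11

The 11-move cap with required stops at 12, 19, 2 leaves no slack for detours.
Route from 4: 2× left (reaching 2), down to 6, 2× right (reaching 8), 3× down (reaching 20), left to 19, 2× up (reaching 11) — 11 moves in all.
Check: all required cells visited; 11 ≤ 11 moves.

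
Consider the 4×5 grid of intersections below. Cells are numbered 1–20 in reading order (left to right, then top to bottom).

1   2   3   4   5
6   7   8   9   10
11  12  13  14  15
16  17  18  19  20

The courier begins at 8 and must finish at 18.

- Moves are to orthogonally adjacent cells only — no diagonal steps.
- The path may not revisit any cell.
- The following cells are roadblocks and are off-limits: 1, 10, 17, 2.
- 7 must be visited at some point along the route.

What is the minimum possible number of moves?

4

Any route passes through 7 somewhere between 8 and 18. Summing Manhattan distances along the two legs (8 → 7 → 18) gives a lower bound of 1 + 3 = 4 moves.
A route of 4 moves achieves this: 8 → 7 → 12 → 13 → 18.
Since 4 matches the lower bound, it is optimal.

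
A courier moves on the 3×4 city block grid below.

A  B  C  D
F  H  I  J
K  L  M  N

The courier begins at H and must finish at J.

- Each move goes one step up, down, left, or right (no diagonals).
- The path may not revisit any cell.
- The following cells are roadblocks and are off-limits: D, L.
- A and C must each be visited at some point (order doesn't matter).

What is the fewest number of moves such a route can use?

Any route passes through A and C in some order between H and J. Summing Manhattan distances along each leg and taking the cheapest ordering (H → A → C → J) gives a lower bound of 2 + 2 + 2 = 6 moves.
A route of 6 moves achieves this: H → F → A → B → C → I → J.
Since 6 matches the lower bound, it is optimal.

6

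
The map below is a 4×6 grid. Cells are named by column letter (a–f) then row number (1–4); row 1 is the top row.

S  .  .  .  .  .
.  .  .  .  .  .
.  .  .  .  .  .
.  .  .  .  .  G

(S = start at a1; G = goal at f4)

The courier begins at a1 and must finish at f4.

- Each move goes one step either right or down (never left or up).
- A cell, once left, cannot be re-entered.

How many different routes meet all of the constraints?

A right/down-only route from a1 to f4 makes exactly 3 down-moves and 5 right-moves in some order.
With no other constraints that would be C(8,3) = 56 routes.
That gives 56 routes.

56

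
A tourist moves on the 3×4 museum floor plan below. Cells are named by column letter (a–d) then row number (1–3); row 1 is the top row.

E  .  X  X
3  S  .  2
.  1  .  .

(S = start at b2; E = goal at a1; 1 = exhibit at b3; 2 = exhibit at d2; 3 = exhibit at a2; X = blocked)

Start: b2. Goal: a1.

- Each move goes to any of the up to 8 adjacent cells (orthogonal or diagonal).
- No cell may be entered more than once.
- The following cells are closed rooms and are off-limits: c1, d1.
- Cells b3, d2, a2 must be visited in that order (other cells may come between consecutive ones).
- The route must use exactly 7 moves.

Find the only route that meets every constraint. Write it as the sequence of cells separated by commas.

b2, b3, c3, d2, c2, b1, a2, a1

The waypoints must appear in the order b3, d2, a2, with no cell reused.
Route from b2: down to b3, right to c3, up-right to d2, left to c2, up-left to b1, down-left to a2, up to a1 — 7 moves in all.
Check: order respected (1 at step 1, 2 at step 3, 3 at step 6); 7 moves as required.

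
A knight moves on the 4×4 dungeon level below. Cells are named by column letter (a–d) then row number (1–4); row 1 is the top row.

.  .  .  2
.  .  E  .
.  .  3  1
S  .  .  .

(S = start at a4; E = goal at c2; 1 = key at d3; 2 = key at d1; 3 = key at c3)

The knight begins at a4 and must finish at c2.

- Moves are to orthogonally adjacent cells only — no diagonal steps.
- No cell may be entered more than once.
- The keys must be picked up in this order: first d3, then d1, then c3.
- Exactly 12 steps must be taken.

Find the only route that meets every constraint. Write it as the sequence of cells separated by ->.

The waypoints must appear in the order d3, d1, c3, with no cell reused.
Route from a4: 3× right (reaching d4), 3× up (reaching d1), 2× left (reaching b1), 2× down (reaching b3), right to c3, up to c2 — 12 moves in all.
Check: order respected (1 at step 4, 2 at step 6, 3 at step 11); 12 moves as required.

a4 -> b4 -> c4 -> d4 -> d3 -> d2 -> d1 -> c1 -> b1 -> b2 -> b3 -> c3 -> c2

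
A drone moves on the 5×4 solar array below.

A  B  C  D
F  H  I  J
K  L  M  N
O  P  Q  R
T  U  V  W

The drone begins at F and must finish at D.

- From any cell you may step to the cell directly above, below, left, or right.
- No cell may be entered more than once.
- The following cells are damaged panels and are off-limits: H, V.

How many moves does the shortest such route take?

The Manhattan distance from F to D is |2−1| + |1−4| = 4, so at least 4 moves are needed.
A route of 4 moves achieves this: F → A → B → C → D.
Since 4 matches the lower bound, it is optimal.

4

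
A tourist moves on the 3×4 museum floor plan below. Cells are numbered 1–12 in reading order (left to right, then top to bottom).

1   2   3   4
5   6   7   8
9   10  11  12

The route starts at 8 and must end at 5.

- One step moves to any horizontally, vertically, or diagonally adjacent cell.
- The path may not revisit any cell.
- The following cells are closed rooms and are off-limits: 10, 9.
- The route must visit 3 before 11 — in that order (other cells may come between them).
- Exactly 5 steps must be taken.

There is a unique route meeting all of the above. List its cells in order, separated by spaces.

The waypoints must appear in the order 3, 11, with no cell reused.
Route from 8: up-left 1 to 3, down 2 to 11, up-left 1 to 6, left 1 to 5 — 5 moves in all.
Check: order respected (3 at step 1, 11 at step 3); 5 moves as required.

8 3 7 11 6 5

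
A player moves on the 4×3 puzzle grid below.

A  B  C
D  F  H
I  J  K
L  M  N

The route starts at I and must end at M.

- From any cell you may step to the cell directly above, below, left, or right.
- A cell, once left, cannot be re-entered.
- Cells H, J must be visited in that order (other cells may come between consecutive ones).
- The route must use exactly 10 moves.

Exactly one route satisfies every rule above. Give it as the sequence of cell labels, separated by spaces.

The waypoints must appear in the order H, J, with no cell reused.
Route from I: 2× up (reaching A), 2× right (reaching C), down to H, left to F, down to J, right to K, down to N, left to M — 10 moves in all.
Check: order respected (H at step 5, J at step 7); 10 moves as required.

I D A B C H F J K N M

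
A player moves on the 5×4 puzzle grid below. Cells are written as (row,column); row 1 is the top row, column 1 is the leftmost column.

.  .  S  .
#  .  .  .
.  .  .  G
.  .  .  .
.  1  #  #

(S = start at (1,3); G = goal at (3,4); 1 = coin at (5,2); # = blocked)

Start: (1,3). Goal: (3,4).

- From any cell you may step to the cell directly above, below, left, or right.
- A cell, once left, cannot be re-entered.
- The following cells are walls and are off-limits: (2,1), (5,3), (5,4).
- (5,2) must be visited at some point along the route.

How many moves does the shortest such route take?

11

Any route passes through (5,2) somewhere between (1,3) and (3,4). Summing Manhattan distances along the two legs ((1,3) → (5,2) → (3,4)) gives a lower bound of 5 + 4 = 9 moves.
The shortest route satisfying every rule uses 11 moves: (1,3) → (2,3) → (3,3) → (3,2) → (3,1) → (4,1) → (5,1) → (5,2) → (4,2) → (4,3) → (4,4) → (3,4).
The no-revisit rule (legs can't share cells) pushes the minimum above the 9-move bound; an exhaustive check rules out every length from 9 to 10, leaving 11 as the minimum.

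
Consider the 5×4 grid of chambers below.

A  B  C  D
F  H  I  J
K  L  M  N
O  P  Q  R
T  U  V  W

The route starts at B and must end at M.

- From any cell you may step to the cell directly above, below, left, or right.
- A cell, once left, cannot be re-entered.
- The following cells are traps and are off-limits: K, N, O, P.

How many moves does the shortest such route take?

The Manhattan distance from B to M is |1−3| + |2−3| = 3, so at least 3 moves are needed.
A route of 3 moves achieves this: B → H → L → M.
Since 3 matches the lower bound, it is optimal.

3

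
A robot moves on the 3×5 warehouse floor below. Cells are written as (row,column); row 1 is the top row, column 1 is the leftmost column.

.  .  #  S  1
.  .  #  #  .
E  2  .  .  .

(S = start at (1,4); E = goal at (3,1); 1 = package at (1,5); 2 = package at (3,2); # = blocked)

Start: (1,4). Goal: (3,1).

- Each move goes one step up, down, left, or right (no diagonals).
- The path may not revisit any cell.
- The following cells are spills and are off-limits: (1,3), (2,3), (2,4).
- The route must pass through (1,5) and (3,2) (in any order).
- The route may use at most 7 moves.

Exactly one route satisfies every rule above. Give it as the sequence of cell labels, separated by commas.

(1,4), (1,5), (2,5), (3,5), (3,4), (3,3), (3,2), (3,1)

Any route must reach (1,5) and (3,2) and still end at (3,1) within 7 moves, so the order of the required stops is forced.
Route from (1,4): right 1 to (1,5), down 2 to (3,5), left 4 to (3,1) — 7 moves in all.
Check: all required cells visited; 7 ≤ 7 moves.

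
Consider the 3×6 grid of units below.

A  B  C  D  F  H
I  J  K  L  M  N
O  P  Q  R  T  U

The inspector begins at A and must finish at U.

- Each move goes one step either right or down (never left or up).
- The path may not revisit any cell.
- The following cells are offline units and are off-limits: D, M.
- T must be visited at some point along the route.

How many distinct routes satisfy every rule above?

A right/down-only route from A to U makes exactly 2 down-moves and 5 right-moves in some order.
With no other constraints that would be C(7,2) = 21 routes.
Split at T and multiply the segment counts (each segment already excludes blocked cells): A→T: 9; T→U: 1; product = 9.
That gives 9 routes.

9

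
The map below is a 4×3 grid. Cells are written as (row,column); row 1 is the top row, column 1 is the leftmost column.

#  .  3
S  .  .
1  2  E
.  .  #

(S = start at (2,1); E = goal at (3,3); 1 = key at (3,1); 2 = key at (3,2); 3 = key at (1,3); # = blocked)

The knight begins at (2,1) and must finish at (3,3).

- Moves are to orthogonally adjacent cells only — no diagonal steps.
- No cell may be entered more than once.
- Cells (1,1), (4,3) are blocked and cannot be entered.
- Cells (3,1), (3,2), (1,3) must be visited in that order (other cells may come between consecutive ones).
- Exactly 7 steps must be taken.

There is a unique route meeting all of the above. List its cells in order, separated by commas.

(2,1), (3,1), (3,2), (2,2), (1,2), (1,3), (2,3), (3,3)

The waypoints must appear in the order (3,1), (3,2), (1,3), with no cell reused.
Route from (2,1): down 1 to (3,1), right 1 to (3,2), up 2 to (1,2), right 1 to (1,3), down 2 to (3,3) — 7 moves in all.
Check: order respected (1 at step 1, 2 at step 2, 3 at step 5); 7 moves as required.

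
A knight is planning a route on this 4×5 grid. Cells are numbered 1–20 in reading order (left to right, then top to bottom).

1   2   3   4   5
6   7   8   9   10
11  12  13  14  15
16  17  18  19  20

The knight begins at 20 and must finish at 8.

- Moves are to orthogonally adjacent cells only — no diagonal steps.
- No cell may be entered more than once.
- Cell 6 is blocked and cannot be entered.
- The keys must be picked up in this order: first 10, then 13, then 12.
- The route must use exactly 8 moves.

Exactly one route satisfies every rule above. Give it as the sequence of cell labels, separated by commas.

The waypoints must appear in the order 10, 13, 12, with no cell reused.
Route from 20: up 2 to 10, left 1 to 9, down 1 to 14, left 2 to 12, up 1 to 7, right 1 to 8 — 8 moves in all.
Check: order respected (10 at step 2, 13 at step 5, 12 at step 6); 8 moves as required.

20, 15, 10, 9, 14, 13, 12, 7, 8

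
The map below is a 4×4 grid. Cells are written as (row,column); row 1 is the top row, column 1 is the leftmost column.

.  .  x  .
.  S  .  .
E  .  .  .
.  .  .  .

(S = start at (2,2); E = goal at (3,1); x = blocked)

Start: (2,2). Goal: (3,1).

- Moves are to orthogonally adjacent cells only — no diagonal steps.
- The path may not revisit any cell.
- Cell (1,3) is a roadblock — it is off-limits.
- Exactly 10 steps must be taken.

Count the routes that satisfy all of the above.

Need simple routes of exactly 10 moves from (2,2) to (3,1) (Manhattan distance 2, so 4 moves are spent on a detour and 4 undoing it).
Enumerating: (2,2) (3,2) (3,3) (2,3) (2,4) (3,4) (4,4) (4,3) (4,2) (4,1) (3,1) | (2,2) (2,3) (2,4) (3,4) (4,4) (4,3) (3,3) (3,2) (4,2) (4,1) (3,1).
That gives 2 routes.

2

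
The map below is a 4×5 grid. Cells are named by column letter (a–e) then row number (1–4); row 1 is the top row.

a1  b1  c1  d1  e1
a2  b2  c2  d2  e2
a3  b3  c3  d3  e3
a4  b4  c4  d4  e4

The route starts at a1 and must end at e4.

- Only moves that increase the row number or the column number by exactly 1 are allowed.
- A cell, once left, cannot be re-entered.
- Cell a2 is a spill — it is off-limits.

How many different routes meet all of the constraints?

A right/down-only route from a1 to e4 makes exactly 3 down-moves and 4 right-moves in some order.
With no other constraints that would be C(7,3) = 35 routes.
Subtract routes through each blocked cell (inclusion–exclusion for overlaps): − through a2: 15 → 20.
That gives 20 routes.

20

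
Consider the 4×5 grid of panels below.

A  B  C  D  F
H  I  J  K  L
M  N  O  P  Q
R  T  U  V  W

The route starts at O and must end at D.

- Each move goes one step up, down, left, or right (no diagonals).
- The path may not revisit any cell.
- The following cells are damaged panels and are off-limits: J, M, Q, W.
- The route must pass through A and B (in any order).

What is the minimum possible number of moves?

Any route passes through A and B in some order between O and D. Summing Manhattan distances along each leg and taking the cheapest ordering (O → A → B → D) gives a lower bound of 4 + 1 + 2 = 7 moves.
A route of 7 moves achieves this: O → N → I → H → A → B → C → D.
Since 7 matches the lower bound, it is optimal.

7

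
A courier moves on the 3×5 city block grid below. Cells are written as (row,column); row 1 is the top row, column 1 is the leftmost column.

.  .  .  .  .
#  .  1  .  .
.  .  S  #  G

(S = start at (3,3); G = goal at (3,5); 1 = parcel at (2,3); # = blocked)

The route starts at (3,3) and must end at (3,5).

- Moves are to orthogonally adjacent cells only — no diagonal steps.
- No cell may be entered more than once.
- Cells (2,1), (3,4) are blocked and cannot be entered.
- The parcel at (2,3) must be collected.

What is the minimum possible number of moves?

Any route passes through (2,3) somewhere between (3,3) and (3,5). Summing Manhattan distances along the two legs ((3,3) → (2,3) → (3,5)) gives a lower bound of 1 + 3 = 4 moves.
A route of 4 moves achieves this: (3,3) → (2,3) → (2,4) → (2,5) → (3,5).
Since 4 matches the lower bound, it is optimal.

4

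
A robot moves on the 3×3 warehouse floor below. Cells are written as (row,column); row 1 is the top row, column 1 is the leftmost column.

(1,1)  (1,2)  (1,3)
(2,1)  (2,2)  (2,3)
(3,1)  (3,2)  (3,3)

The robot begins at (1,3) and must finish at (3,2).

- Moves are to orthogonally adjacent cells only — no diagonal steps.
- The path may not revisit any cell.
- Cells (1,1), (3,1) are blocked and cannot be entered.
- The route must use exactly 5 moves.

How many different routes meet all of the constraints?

1

Need simple routes of exactly 5 moves from (1,3) to (3,2) (Manhattan distance 3, so 1 moves are spent on a detour and 1 undoing it).
Enumerating: (1,3) (1,2) (2,2) (2,3) (3,3) (3,2).
That gives 1 route.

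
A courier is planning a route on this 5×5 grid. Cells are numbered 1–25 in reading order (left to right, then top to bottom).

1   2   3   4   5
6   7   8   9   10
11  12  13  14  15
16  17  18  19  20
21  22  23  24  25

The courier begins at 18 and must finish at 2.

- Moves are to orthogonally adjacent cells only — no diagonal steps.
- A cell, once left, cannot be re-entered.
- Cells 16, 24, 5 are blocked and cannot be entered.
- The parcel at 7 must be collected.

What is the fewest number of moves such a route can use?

Any route passes through 7 somewhere between 18 and 2. Summing Manhattan distances along the two legs (18 → 7 → 2) gives a lower bound of 3 + 1 = 4 moves.
A route of 4 moves achieves this: 18 → 13 → 8 → 7 → 2.
Since 4 matches the lower bound, it is optimal.

4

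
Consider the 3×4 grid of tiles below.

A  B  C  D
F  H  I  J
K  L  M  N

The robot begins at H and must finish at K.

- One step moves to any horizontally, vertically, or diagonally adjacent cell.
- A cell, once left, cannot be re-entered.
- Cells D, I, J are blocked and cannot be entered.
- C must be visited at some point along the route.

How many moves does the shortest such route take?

Any route passes through C somewhere between H and K. Summing Chebyshev distances along the two legs (H → C → K) gives a lower bound of 1 + 2 = 3 moves.
The shortest route satisfying every rule uses 4 moves: H → C → B → F → K.
The bound of 3 isn't tight here; checking systematically, no route of length 3 through 3 satisfies every constraint, so 4 is the minimum.

4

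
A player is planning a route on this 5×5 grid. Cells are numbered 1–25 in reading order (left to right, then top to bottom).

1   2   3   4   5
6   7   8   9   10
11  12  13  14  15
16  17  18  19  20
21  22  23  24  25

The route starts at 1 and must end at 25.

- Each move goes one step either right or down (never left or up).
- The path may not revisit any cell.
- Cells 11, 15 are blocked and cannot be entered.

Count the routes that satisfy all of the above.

A right/down-only route from 1 to 25 makes exactly 4 down-moves and 4 right-moves in some order.
With no other constraints that would be C(8,4) = 70 routes.
Subtract routes through each blocked cell (inclusion–exclusion for overlaps): − through 11: 15 − through 15: 15 + through 11&15: 1 → 41.
That gives 41 routes.

41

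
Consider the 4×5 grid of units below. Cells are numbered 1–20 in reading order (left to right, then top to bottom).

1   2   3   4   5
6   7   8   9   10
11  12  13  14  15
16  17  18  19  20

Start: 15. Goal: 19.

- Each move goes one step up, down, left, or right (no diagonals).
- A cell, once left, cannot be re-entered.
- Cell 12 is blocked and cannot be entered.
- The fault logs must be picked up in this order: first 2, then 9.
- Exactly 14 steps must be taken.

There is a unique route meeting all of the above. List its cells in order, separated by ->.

15 -> 10 -> 5 -> 4 -> 3 -> 2 -> 1 -> 6 -> 7 -> 8 -> 9 -> 14 -> 13 -> 18 -> 19

The waypoints must appear in the order 2, 9, with no cell reused.
Route from 15: 2× up (reaching 5), 4× left (reaching 1), down to 6, 3× right (reaching 9), down to 14, left to 13, down to 18, right to 19 — 14 moves in all.
Check: order respected (2 at step 5, 9 at step 10); 14 moves as required.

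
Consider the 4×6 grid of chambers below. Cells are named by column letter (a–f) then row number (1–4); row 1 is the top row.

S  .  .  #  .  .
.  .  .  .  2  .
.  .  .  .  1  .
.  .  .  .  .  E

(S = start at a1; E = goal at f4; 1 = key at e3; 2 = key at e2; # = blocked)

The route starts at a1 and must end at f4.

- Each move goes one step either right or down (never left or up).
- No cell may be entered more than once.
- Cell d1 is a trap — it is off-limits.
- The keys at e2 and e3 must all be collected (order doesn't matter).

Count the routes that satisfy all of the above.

A right/down-only route from a1 to f4 makes exactly 3 down-moves and 5 right-moves in some order.
With no other constraints that would be C(8,3) = 56 routes.
A monotone route can only reach the required cells in the order e2, e3, so split there and multiply the segment counts (each segment already excludes blocked cells): a1→e2: 3; e2→e3: 1; e3→f4: 2; product = 6.
That gives 6 routes.

6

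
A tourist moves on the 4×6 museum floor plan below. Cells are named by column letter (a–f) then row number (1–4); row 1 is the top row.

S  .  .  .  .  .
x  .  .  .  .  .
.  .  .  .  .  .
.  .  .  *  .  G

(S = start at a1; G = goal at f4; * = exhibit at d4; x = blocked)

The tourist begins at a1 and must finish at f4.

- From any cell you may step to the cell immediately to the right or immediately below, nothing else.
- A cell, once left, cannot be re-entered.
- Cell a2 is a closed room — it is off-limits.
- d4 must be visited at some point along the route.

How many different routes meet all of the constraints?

A right/down-only route from a1 to f4 makes exactly 3 down-moves and 5 right-moves in some order.
With no other constraints that would be C(8,3) = 56 routes.
Split at d4 and multiply the segment counts (each segment already excludes blocked cells): a1→d4: 10; d4→f4: 1; product = 10.
That gives 10 routes.

10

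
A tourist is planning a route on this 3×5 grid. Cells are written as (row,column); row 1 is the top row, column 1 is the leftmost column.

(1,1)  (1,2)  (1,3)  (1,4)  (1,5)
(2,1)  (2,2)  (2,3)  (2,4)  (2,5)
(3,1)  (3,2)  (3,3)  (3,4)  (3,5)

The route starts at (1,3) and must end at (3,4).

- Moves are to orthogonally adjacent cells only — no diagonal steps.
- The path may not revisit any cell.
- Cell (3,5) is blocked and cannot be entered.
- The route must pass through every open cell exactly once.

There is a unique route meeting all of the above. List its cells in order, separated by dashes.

Need to visit all 14 open cells exactly once, starting at (1,3) and ending at (3,4).
Route from (1,3): 2× right (reaching (1,5)), down to (2,5), 3× left (reaching (2,2)), up to (1,2), left to (1,1), 2× down (reaching (3,1)), 3× right (reaching (3,4)) — 13 moves in all.
Check: all 14 open cells covered.

(1,3) - (1,4) - (1,5) - (2,5) - (2,4) - (2,3) - (2,2) - (1,2) - (1,1) - (2,1) - (3,1) - (3,2) - (3,3) - (3,4)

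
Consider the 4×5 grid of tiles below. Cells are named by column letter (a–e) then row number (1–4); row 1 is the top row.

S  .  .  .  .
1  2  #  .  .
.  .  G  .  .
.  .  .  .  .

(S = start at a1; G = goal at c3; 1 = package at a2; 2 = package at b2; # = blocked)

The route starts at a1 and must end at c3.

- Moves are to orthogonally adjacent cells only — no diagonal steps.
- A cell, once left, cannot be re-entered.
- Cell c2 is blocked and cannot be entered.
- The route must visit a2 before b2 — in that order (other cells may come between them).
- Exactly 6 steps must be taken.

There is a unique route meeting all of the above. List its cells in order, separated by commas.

The waypoints must appear in the order a2, b2, with no cell reused.
Route from a1: down to a2, right to b2, 2× down (reaching b4), right to c4, up to c3 — 6 moves in all.
Check: order respected (1 at step 1, 2 at step 2); 6 moves as required.

a1, a2, b2, b3, b4, c4, c3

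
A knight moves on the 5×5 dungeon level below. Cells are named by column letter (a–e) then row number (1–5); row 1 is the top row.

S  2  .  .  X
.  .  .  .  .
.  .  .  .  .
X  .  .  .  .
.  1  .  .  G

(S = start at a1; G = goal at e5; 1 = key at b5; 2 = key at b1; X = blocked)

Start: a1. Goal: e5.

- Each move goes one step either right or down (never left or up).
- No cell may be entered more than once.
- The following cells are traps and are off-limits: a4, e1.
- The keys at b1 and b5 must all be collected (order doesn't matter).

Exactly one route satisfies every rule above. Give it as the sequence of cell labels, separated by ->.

a1 -> b1 -> b2 -> b3 -> b4 -> b5 -> c5 -> d5 -> e5

Moves only go right or down, so the column and row indices never decrease.
Route from a1: right 1 to b1, down 4 to b5, right 3 to e5 — 8 moves in all.
Check: all required cells visited.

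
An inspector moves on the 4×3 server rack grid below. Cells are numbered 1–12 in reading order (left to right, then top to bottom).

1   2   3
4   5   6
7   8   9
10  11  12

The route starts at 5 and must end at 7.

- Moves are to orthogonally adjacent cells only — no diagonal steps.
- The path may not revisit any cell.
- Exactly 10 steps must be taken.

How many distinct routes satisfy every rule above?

Need simple routes of exactly 10 moves from 5 to 7 (Manhattan distance 2, so 4 moves are spent on a detour and 4 undoing it).
Enumerating: 5 8 11 12 9 6 3 2 1 4 7 | 5 4 1 2 3 6 9 12 11 8 7 | 5 4 1 2 3 6 9 12 11 10 7 | 5 4 1 2 3 6 9 8 11 10 7.
That gives 4 routes.

4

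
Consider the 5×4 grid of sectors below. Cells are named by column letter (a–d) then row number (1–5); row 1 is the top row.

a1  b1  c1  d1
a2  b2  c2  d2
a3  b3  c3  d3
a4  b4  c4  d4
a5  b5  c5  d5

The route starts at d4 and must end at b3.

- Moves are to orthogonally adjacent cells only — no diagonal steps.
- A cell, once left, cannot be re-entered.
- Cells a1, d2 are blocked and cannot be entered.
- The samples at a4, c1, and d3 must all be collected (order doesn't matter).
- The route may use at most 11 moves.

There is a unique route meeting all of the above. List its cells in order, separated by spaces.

The budget equals the shortest possible length, so every move has to be on a shortest route through the required cells.
Route from d4: up 1 to d3, left 1 to c3, up 2 to c1, left 1 to b1, down 1 to b2, left 1 to a2, down 2 to a4, right 1 to b4, up 1 to b3 — 11 moves in all.
Check: all required cells visited; 11 ≤ 11 moves.

d4 d3 c3 c2 c1 b1 b2 a2 a3 a4 b4 b3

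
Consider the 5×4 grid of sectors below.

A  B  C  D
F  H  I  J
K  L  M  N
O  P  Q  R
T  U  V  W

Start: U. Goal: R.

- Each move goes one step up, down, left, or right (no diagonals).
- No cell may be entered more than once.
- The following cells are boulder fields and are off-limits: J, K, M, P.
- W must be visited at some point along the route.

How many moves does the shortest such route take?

Any route passes through W somewhere between U and R. Summing Manhattan distances along the two legs (U → W → R) gives a lower bound of 2 + 1 = 3 moves.
A route of 3 moves achieves this: U → V → W → R.
Since 3 matches the lower bound, it is optimal.

3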